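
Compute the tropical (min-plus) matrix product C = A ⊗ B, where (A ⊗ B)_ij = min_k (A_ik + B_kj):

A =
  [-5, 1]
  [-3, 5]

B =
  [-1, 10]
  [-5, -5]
A ⊗ B =
  [-6, -4]
  [-4, 0]

Apply the min-plus product entry-by-entry:
  C[0][0] = min over k of (A[0][0] + B[0][0] = -5 + -1 = -6, A[0][1] + B[1][0] = 1 + -5 = -4) = -6 (attained at k = 0)
  C[0][1] = min over k of (A[0][0] + B[0][1] = -5 + 10 = 5, A[0][1] + B[1][1] = 1 + -5 = -4) = -4 (attained at k = 1)
  C[1][0] = min over k of (A[1][0] + B[0][0] = -3 + -1 = -4, A[1][1] + B[1][0] = 5 + -5 = 0) = -4 (attained at k = 0)
  C[1][1] = min over k of (A[1][0] + B[0][1] = -3 + 10 = 7, A[1][1] + B[1][1] = 5 + -5 = 0) = 0 (attained at k = 1)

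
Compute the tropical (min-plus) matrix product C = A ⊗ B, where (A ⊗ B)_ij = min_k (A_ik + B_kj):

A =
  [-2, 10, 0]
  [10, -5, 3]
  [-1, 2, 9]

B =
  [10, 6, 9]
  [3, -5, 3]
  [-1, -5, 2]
A ⊗ B =
  [-1, -5, 2]
  [-2, -10, -2]
  [5, -3, 5]

Apply the min-plus product entry-by-entry:
  C[0][0] = min over k of (A[0][0] + B[0][0] = -2 + 10 = 8, A[0][1] + B[1][0] = 10 + 3 = 13, A[0][2] + B[2][0] = 0 + -1 = -1) = -1 (attained at k = 2)
  C[0][1] = min over k of (A[0][0] + B[0][1] = -2 + 6 = 4, A[0][1] + B[1][1] = 10 + -5 = 5, A[0][2] + B[2][1] = 0 + -5 = -5) = -5 (attained at k = 2)
  C[0][2] = min over k of (A[0][0] + B[0][2] = -2 + 9 = 7, A[0][1] + B[1][2] = 10 + 3 = 13, A[0][2] + B[2][2] = 0 + 2 = 2) = 2 (attained at k = 2)
  C[1][0] = min over k of (A[1][0] + B[0][0] = 10 + 10 = 20, A[1][1] + B[1][0] = -5 + 3 = -2, A[1][2] + B[2][0] = 3 + -1 = 2) = -2 (attained at k = 1)
  C[1][1] = min over k of (A[1][0] + B[0][1] = 10 + 6 = 16, A[1][1] + B[1][1] = -5 + -5 = -10, A[1][2] + B[2][1] = 3 + -5 = -2) = -10 (attained at k = 1)
  C[1][2] = min over k of (A[1][0] + B[0][2] = 10 + 9 = 19, A[1][1] + B[1][2] = -5 + 3 = -2, A[1][2] + B[2][2] = 3 + 2 = 5) = -2 (attained at k = 1)
  C[2][0] = min over k of (A[2][0] + B[0][0] = -1 + 10 = 9, A[2][1] + B[1][0] = 2 + 3 = 5, A[2][2] + B[2][0] = 9 + -1 = 8) = 5 (attained at k = 1)
  C[2][1] = min over k of (A[2][0] + B[0][1] = -1 + 6 = 5, A[2][1] + B[1][1] = 2 + -5 = -3, A[2][2] + B[2][1] = 9 + -5 = 4) = -3 (attained at k = 1)
  C[2][2] = min over k of (A[2][0] + B[0][2] = -1 + 9 = 8, A[2][1] + B[1][2] = 2 + 3 = 5, A[2][2] + B[2][2] = 9 + 2 = 11) = 5 (attained at k = 1)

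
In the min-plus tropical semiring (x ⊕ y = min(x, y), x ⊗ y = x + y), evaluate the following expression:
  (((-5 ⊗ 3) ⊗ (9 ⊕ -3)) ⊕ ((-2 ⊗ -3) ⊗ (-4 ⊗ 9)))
(((-5 ⊗ 3) ⊗ (9 ⊕ -3)) ⊕ ((-2 ⊗ -3) ⊗ (-4 ⊗ 9))) = -5

Expand innermost to outermost. Recall ⊕ takes the minimum of its arguments and ⊗ takes their sum. Working out the expression (((-5 ⊗ 3) ⊗ (9 ⊕ -3)) ⊕ ((-2 ⊗ -3) ⊗ (-4 ⊗ 9))) gives -5.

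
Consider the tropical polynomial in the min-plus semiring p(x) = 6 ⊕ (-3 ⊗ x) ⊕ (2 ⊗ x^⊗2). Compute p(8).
p(8) = 5

A tropical monomial a ⊗ x^⊗i evaluates to a + i · x. Evaluating each term at x = 8:
  Term 0 contributes 6 + 0 · 8 = 6
  Term 1 contributes -3 + 1 · 8 = 5
  Term 2 contributes 2 + 2 · 8 = 18
p(8) = ⊕ of these = min[6, 5, 18] = 5.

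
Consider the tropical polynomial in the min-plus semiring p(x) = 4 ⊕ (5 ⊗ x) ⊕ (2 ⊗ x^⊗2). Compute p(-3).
p(-3) = -4

A tropical monomial a ⊗ x^⊗i evaluates to a + i · x. Evaluating each term at x = -3:
  Term 0 contributes 4 + 0 · -3 = 4
  Term 1 contributes 5 + 1 · -3 = 2
  Term 2 contributes 2 + 2 · -3 = -4
p(-3) = ⊕ of these = min[4, 2, -4] = -4.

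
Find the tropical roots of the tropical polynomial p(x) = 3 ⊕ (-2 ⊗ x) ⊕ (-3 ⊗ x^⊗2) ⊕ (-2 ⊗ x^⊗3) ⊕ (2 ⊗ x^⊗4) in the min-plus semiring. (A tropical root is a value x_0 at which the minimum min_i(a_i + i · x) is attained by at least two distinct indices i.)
Roots: {-4, -1, 1, 5}

Each tropical root is a break point of the lower envelope of the lines y = a_i + i · x (there are 5 lines, with slopes 0, 1, ..., 4). Only the lines that attain the minimum somewhere contribute to roots; other lines are dominated. Here the surviving (envelope) indices are i = 4, i = 3, i = 2, i = 1, i = 0.
Intersections between consecutive envelope lines give the roots: for adjacent envelope indices i < j the intersection is x = (a_i − a_j) / (j − i). Reading off the sorted break points: {-4, -1, 1, 5}.
Verification: at each break x_0, at least two indices attain the minimum of min_i(a_i + i · x_0).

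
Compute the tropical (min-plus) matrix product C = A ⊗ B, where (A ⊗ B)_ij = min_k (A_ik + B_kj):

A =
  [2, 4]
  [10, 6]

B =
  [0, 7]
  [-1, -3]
A ⊗ B =
  [2, 1]
  [5, 3]

Apply the min-plus product entry-by-entry:
  C[0][0] = min over k of (A[0][0] + B[0][0] = 2 + 0 = 2, A[0][1] + B[1][0] = 4 + -1 = 3) = 2 (attained at k = 0)
  C[0][1] = min over k of (A[0][0] + B[0][1] = 2 + 7 = 9, A[0][1] + B[1][1] = 4 + -3 = 1) = 1 (attained at k = 1)
  C[1][0] = min over k of (A[1][0] + B[0][0] = 10 + 0 = 10, A[1][1] + B[1][0] = 6 + -1 = 5) = 5 (attained at k = 1)
  C[1][1] = min over k of (A[1][0] + B[0][1] = 10 + 7 = 17, A[1][1] + B[1][1] = 6 + -3 = 3) = 3 (attained at k = 1)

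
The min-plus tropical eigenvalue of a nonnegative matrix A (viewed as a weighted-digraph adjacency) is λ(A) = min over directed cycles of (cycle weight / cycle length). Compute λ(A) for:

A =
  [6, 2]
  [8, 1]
λ(A) = 1

Enumerate directed cycles and compute their means (weight / length). Sample:
  cycle 0 → 0: weight = 6, length = 1, mean = 6/1 ≈ 6.000
  cycle 1 → 1: weight = 1, length = 1, mean = 1/1 ≈ 1.000
  cycle 0 → 1 → 0: weight = 10, length = 2, mean = 10/2 ≈ 5.000
  cycle 1 → 0 → 1: weight = 10, length = 2, mean = 10/2 ≈ 5.000
Minimum mean = 1.000, attained e.g. along the cycle 1 → 1 with weight 1 and length 1. So λ(A) = 1/1 = 1.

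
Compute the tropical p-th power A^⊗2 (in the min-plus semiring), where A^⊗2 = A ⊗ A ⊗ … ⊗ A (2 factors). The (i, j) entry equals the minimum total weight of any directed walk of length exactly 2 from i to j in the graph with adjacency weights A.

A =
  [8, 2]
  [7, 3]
A^⊗2 =
  [9, 5]
  [10, 6]

Each entry (A^⊗2)_ij equals the minimum over all length-2 walks i = v_0 → v_1 → … → v_2 = j of Σ_t A[v_t][v_{t+1}]. For example, for (i, j) = (0, 1) we minimise over 2 possible intermediate vertex sequences; the minimum is 5, attained along the walk 0 → 1 → 1.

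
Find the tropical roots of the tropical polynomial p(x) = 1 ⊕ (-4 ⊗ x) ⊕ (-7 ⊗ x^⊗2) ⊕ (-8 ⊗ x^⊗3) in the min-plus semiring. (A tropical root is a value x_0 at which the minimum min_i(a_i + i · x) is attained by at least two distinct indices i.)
Roots: {1, 3, 5}

Each tropical root is a break point of the lower envelope of the lines y = a_i + i · x (there are 4 lines, with slopes 0, 1, ..., 3). Only the lines that attain the minimum somewhere contribute to roots; other lines are dominated. Here the surviving (envelope) indices are i = 3, i = 2, i = 1, i = 0.
Intersections between consecutive envelope lines give the roots: for adjacent envelope indices i < j the intersection is x = (a_i − a_j) / (j − i). Reading off the sorted break points: {1, 3, 5}.
Verification: at each break x_0, at least two indices attain the minimum of min_i(a_i + i · x_0).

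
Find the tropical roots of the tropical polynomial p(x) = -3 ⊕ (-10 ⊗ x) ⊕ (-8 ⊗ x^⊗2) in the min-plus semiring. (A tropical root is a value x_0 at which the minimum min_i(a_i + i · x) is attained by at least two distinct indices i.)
Roots: {-2, 7}

Each tropical root is a break point of the lower envelope of the lines y = a_i + i · x (there are 3 lines, with slopes 0, 1, ..., 2). Only the lines that attain the minimum somewhere contribute to roots; other lines are dominated. Here the surviving (envelope) indices are i = 2, i = 1, i = 0.
Intersections between consecutive envelope lines give the roots: for adjacent envelope indices i < j the intersection is x = (a_i − a_j) / (j − i). Reading off the sorted break points: {-2, 7}.
Verification: at each break x_0, at least two indices attain the minimum of min_i(a_i + i · x_0).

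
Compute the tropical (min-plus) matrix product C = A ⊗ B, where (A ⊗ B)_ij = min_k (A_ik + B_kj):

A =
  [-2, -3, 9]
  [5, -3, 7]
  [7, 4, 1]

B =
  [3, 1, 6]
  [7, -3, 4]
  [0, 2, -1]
A ⊗ B =
  [1, -6, 1]
  [4, -6, 1]
  [1, 1, 0]

Apply the min-plus product entry-by-entry:
  C[0][0] = min over k of (A[0][0] + B[0][0] = -2 + 3 = 1, A[0][1] + B[1][0] = -3 + 7 = 4, A[0][2] + B[2][0] = 9 + 0 = 9) = 1 (attained at k = 0)
  C[0][1] = min over k of (A[0][0] + B[0][1] = -2 + 1 = -1, A[0][1] + B[1][1] = -3 + -3 = -6, A[0][2] + B[2][1] = 9 + 2 = 11) = -6 (attained at k = 1)
  C[0][2] = min over k of (A[0][0] + B[0][2] = -2 + 6 = 4, A[0][1] + B[1][2] = -3 + 4 = 1, A[0][2] + B[2][2] = 9 + -1 = 8) = 1 (attained at k = 1)
  C[1][0] = min over k of (A[1][0] + B[0][0] = 5 + 3 = 8, A[1][1] + B[1][0] = -3 + 7 = 4, A[1][2] + B[2][0] = 7 + 0 = 7) = 4 (attained at k = 1)
  C[1][1] = min over k of (A[1][0] + B[0][1] = 5 + 1 = 6, A[1][1] + B[1][1] = -3 + -3 = -6, A[1][2] + B[2][1] = 7 + 2 = 9) = -6 (attained at k = 1)
  C[1][2] = min over k of (A[1][0] + B[0][2] = 5 + 6 = 11, A[1][1] + B[1][2] = -3 + 4 = 1, A[1][2] + B[2][2] = 7 + -1 = 6) = 1 (attained at k = 1)
  C[2][0] = min over k of (A[2][0] + B[0][0] = 7 + 3 = 10, A[2][1] + B[1][0] = 4 + 7 = 11, A[2][2] + B[2][0] = 1 + 0 = 1) = 1 (attained at k = 2)
  C[2][1] = min over k of (A[2][0] + B[0][1] = 7 + 1 = 8, A[2][1] + B[1][1] = 4 + -3 = 1, A[2][2] + B[2][1] = 1 + 2 = 3) = 1 (attained at k = 1)
  C[2][2] = min over k of (A[2][0] + B[0][2] = 7 + 6 = 13, A[2][1] + B[1][2] = 4 + 4 = 8, A[2][2] + B[2][2] = 1 + -1 = 0) = 0 (attained at k = 2)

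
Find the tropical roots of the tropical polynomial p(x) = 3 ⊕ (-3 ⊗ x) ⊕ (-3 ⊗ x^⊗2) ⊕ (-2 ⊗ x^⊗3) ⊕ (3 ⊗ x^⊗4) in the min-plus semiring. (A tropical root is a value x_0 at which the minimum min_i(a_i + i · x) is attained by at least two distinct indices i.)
Roots: {-5, -1, 0, 6}

Each tropical root is a break point of the lower envelope of the lines y = a_i + i · x (there are 5 lines, with slopes 0, 1, ..., 4). Only the lines that attain the minimum somewhere contribute to roots; other lines are dominated. Here the surviving (envelope) indices are i = 4, i = 3, i = 2, i = 1, i = 0.
Intersections between consecutive envelope lines give the roots: for adjacent envelope indices i < j the intersection is x = (a_i − a_j) / (j − i). Reading off the sorted break points: {-5, -1, 0, 6}.
Verification: at each break x_0, at least two indices attain the minimum of min_i(a_i + i · x_0).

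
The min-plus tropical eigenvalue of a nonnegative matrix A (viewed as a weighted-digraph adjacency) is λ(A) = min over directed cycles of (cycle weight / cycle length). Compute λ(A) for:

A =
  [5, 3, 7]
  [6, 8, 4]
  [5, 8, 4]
λ(A) = 4

Enumerate directed cycles and compute their means (weight / length). Sample:
  cycle 0 → 0: weight = 5, length = 1, mean = 5/1 ≈ 5.000
  cycle 1 → 1: weight = 8, length = 1, mean = 8/1 ≈ 8.000
  cycle 2 → 2: weight = 4, length = 1, mean = 4/1 ≈ 4.000
  cycle 0 → 1 → 0: weight = 9, length = 2, mean = 9/2 ≈ 4.500
  cycle 0 → 2 → 0: weight = 12, length = 2, mean = 12/2 ≈ 6.000
  cycle 1 → 0 → 1: weight = 9, length = 2, mean = 9/2 ≈ 4.500
Minimum mean = 4.000, attained e.g. along the cycle 2 → 2 with weight 4 and length 1. So λ(A) = 4/1 = 4.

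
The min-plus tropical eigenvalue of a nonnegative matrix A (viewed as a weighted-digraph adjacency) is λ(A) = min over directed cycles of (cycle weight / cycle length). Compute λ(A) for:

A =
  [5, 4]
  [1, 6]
λ(A) = 5/2

Enumerate directed cycles and compute their means (weight / length). Sample:
  cycle 0 → 0: weight = 5, length = 1, mean = 5/1 ≈ 5.000
  cycle 1 → 1: weight = 6, length = 1, mean = 6/1 ≈ 6.000
  cycle 0 → 1 → 0: weight = 5, length = 2, mean = 5/2 ≈ 2.500
  cycle 1 → 0 → 1: weight = 5, length = 2, mean = 5/2 ≈ 2.500
Minimum mean = 2.500, attained e.g. along the cycle 0 → 1 → 0 with weight 5 and length 2. So λ(A) = 5/2 = 5/2.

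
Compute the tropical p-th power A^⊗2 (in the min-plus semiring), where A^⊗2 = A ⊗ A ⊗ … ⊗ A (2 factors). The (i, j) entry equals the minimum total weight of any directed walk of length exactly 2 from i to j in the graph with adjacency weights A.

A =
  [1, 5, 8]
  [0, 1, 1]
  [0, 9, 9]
A^⊗2 =
  [2, 6, 6]
  [1, 2, 2]
  [1, 5, 8]

Each entry (A^⊗2)_ij equals the minimum over all length-2 walks i = v_0 → v_1 → … → v_2 = j of Σ_t A[v_t][v_{t+1}]. For example, for (i, j) = (0, 2) we minimise over 3 possible intermediate vertex sequences; the minimum is 6, attained along the walk 0 → 1 → 2.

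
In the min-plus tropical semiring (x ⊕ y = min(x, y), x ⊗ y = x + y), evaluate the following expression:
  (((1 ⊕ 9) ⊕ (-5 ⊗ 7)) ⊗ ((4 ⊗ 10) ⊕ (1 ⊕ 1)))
(((1 ⊕ 9) ⊕ (-5 ⊗ 7)) ⊗ ((4 ⊗ 10) ⊕ (1 ⊕ 1))) = 2

Expand innermost to outermost. Recall ⊕ takes the minimum of its arguments and ⊗ takes their sum. Working out the expression (((1 ⊕ 9) ⊕ (-5 ⊗ 7)) ⊗ ((4 ⊗ 10) ⊕ (1 ⊕ 1))) gives 2.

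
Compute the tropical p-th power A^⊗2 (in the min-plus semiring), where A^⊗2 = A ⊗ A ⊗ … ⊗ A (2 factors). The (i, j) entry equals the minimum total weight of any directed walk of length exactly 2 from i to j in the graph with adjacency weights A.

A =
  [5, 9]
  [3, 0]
A^⊗2 =
  [10, 9]
  [3, 0]

Each entry (A^⊗2)_ij equals the minimum over all length-2 walks i = v_0 → v_1 → … → v_2 = j of Σ_t A[v_t][v_{t+1}]. For example, for (i, j) = (0, 1) we minimise over 2 possible intermediate vertex sequences; the minimum is 9, attained along the walk 0 → 1 → 1.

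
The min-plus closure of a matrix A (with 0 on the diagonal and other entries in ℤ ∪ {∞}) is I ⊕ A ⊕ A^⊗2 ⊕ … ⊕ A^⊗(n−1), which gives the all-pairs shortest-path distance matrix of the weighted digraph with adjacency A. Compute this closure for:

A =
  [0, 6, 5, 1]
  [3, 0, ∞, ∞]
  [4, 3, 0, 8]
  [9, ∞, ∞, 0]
Closure =
  [0, 6, 5, 1]
  [3, 0, 8, 4]
  [4, 3, 0, 5]
  [9, 15, 14, 0]

This is the Floyd-Warshall all-pairs shortest-path computation. For each intermediate vertex k = 0, 1, …, 3, update dist[i][j] ← min(dist[i][j], dist[i][k] + dist[k][j]). The final matrix gives, for each (i, j), the minimum total weight of any directed path from i to j (possibly empty when i = j).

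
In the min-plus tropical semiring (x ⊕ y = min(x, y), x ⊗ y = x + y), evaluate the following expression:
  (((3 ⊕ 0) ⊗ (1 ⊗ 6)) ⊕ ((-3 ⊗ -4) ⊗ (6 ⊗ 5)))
(((3 ⊕ 0) ⊗ (1 ⊗ 6)) ⊕ ((-3 ⊗ -4) ⊗ (6 ⊗ 5))) = 4

Expand innermost to outermost. Recall ⊕ takes the minimum of its arguments and ⊗ takes their sum. Working out the expression (((3 ⊕ 0) ⊗ (1 ⊗ 6)) ⊕ ((-3 ⊗ -4) ⊗ (6 ⊗ 5))) gives 4.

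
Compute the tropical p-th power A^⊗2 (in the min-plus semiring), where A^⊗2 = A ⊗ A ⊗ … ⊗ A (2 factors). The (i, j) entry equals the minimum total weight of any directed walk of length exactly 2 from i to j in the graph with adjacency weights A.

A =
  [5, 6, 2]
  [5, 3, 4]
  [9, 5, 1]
A^⊗2 =
  [10, 7, 3]
  [8, 6, 5]
  [10, 6, 2]

Each entry (A^⊗2)_ij equals the minimum over all length-2 walks i = v_0 → v_1 → … → v_2 = j of Σ_t A[v_t][v_{t+1}]. For example, for (i, j) = (0, 2) we minimise over 3 possible intermediate vertex sequences; the minimum is 3, attained along the walk 0 → 2 → 2.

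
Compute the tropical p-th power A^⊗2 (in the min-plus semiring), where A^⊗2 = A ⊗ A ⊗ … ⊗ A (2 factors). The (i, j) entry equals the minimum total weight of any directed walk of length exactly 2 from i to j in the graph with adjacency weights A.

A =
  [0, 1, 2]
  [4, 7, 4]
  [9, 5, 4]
A^⊗2 =
  [0, 1, 2]
  [4, 5, 6]
  [9, 9, 8]

Each entry (A^⊗2)_ij equals the minimum over all length-2 walks i = v_0 → v_1 → … → v_2 = j of Σ_t A[v_t][v_{t+1}]. For example, for (i, j) = (0, 2) we minimise over 3 possible intermediate vertex sequences; the minimum is 2, attained along the walk 0 → 0 → 2.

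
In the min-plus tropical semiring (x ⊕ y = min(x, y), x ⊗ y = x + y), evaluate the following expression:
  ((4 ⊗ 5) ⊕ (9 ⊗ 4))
((4 ⊗ 5) ⊕ (9 ⊗ 4)) = 9

Expand innermost to outermost. Recall ⊕ takes the minimum of its arguments and ⊗ takes their sum. Working out the expression ((4 ⊗ 5) ⊕ (9 ⊗ 4)) gives 9.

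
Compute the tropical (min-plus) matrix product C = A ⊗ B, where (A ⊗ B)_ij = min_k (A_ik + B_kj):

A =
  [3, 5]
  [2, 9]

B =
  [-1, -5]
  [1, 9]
A ⊗ B =
  [2, -2]
  [1, -3]

Apply the min-plus product entry-by-entry:
  C[0][0] = min over k of (A[0][0] + B[0][0] = 3 + -1 = 2, A[0][1] + B[1][0] = 5 + 1 = 6) = 2 (attained at k = 0)
  C[0][1] = min over k of (A[0][0] + B[0][1] = 3 + -5 = -2, A[0][1] + B[1][1] = 5 + 9 = 14) = -2 (attained at k = 0)
  C[1][0] = min over k of (A[1][0] + B[0][0] = 2 + -1 = 1, A[1][1] + B[1][0] = 9 + 1 = 10) = 1 (attained at k = 0)
  C[1][1] = min over k of (A[1][0] + B[0][1] = 2 + -5 = -3, A[1][1] + B[1][1] = 9 + 9 = 18) = -3 (attained at k = 0)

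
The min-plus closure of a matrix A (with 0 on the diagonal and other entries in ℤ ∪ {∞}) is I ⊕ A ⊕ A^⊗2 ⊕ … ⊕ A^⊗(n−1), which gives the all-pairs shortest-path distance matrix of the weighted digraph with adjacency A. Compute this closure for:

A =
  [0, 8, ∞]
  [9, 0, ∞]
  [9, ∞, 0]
Closure =
  [0, 8, ∞]
  [9, 0, ∞]
  [9, 17, 0]

This is the Floyd-Warshall all-pairs shortest-path computation. For each intermediate vertex k = 0, 1, …, 2, update dist[i][j] ← min(dist[i][j], dist[i][k] + dist[k][j]). The final matrix gives, for each (i, j), the minimum total weight of any directed path from i to j (possibly empty when i = j).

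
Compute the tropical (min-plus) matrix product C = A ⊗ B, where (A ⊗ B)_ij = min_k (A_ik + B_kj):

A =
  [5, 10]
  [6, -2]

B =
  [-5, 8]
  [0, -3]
A ⊗ B =
  [0, 7]
  [-2, -5]

Apply the min-plus product entry-by-entry:
  C[0][0] = min over k of (A[0][0] + B[0][0] = 5 + -5 = 0, A[0][1] + B[1][0] = 10 + 0 = 10) = 0 (attained at k = 0)
  C[0][1] = min over k of (A[0][0] + B[0][1] = 5 + 8 = 13, A[0][1] + B[1][1] = 10 + -3 = 7) = 7 (attained at k = 1)
  C[1][0] = min over k of (A[1][0] + B[0][0] = 6 + -5 = 1, A[1][1] + B[1][0] = -2 + 0 = -2) = -2 (attained at k = 1)
  C[1][1] = min over k of (A[1][0] + B[0][1] = 6 + 8 = 14, A[1][1] + B[1][1] = -2 + -3 = -5) = -5 (attained at k = 1)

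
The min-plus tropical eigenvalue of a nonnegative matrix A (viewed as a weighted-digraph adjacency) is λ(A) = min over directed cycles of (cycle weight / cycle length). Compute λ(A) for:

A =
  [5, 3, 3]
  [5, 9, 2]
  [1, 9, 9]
λ(A) = 2

Enumerate directed cycles and compute their means (weight / length). Sample:
  cycle 0 → 0: weight = 5, length = 1, mean = 5/1 ≈ 5.000
  cycle 1 → 1: weight = 9, length = 1, mean = 9/1 ≈ 9.000
  cycle 2 → 2: weight = 9, length = 1, mean = 9/1 ≈ 9.000
  cycle 0 → 1 → 0: weight = 8, length = 2, mean = 8/2 ≈ 4.000
  cycle 0 → 2 → 0: weight = 4, length = 2, mean = 4/2 ≈ 2.000
  cycle 1 → 0 → 1: weight = 8, length = 2, mean = 8/2 ≈ 4.000
Minimum mean = 2.000, attained e.g. along the cycle 0 → 2 → 0 with weight 4 and length 2. So λ(A) = 4/2 = 2.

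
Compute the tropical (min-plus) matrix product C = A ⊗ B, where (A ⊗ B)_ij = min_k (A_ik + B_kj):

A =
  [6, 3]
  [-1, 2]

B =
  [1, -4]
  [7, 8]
A ⊗ B =
  [7, 2]
  [0, -5]

Apply the min-plus product entry-by-entry:
  C[0][0] = min over k of (A[0][0] + B[0][0] = 6 + 1 = 7, A[0][1] + B[1][0] = 3 + 7 = 10) = 7 (attained at k = 0)
  C[0][1] = min over k of (A[0][0] + B[0][1] = 6 + -4 = 2, A[0][1] + B[1][1] = 3 + 8 = 11) = 2 (attained at k = 0)
  C[1][0] = min over k of (A[1][0] + B[0][0] = -1 + 1 = 0, A[1][1] + B[1][0] = 2 + 7 = 9) = 0 (attained at k = 0)
  C[1][1] = min over k of (A[1][0] + B[0][1] = -1 + -4 = -5, A[1][1] + B[1][1] = 2 + 8 = 10) = -5 (attained at k = 0)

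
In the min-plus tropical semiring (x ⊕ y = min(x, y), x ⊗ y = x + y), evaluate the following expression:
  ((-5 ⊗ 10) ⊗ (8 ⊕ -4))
((-5 ⊗ 10) ⊗ (8 ⊕ -4)) = 1

Expand innermost to outermost. Recall ⊕ takes the minimum of its arguments and ⊗ takes their sum. Working out the expression ((-5 ⊗ 10) ⊗ (8 ⊕ -4)) gives 1.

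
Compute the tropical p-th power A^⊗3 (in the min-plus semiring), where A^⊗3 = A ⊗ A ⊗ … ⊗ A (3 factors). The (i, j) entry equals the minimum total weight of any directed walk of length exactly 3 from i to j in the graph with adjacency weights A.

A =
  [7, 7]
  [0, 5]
A^⊗3 =
  [12, 14]
  [7, 12]

Each entry (A^⊗3)_ij equals the minimum over all length-3 walks i = v_0 → v_1 → … → v_3 = j of Σ_t A[v_t][v_{t+1}]. For example, for (i, j) = (0, 1) we minimise over 4 possible intermediate vertex sequences; the minimum is 14, attained along the walk 0 → 1 → 0 → 1.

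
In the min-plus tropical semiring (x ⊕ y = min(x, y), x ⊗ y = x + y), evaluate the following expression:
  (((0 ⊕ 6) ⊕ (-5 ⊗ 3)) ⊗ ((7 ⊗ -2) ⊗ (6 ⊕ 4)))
(((0 ⊕ 6) ⊕ (-5 ⊗ 3)) ⊗ ((7 ⊗ -2) ⊗ (6 ⊕ 4))) = 7

Expand innermost to outermost. Recall ⊕ takes the minimum of its arguments and ⊗ takes their sum. Working out the expression (((0 ⊕ 6) ⊕ (-5 ⊗ 3)) ⊗ ((7 ⊗ -2) ⊗ (6 ⊕ 4))) gives 7.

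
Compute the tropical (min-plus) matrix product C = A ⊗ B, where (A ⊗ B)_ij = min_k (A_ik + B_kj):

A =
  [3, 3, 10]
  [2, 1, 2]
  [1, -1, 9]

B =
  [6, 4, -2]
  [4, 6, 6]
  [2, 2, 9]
A ⊗ B =
  [7, 7, 1]
  [4, 4, 0]
  [3, 5, -1]

Apply the min-plus product entry-by-entry:
  C[0][0] = min over k of (A[0][0] + B[0][0] = 3 + 6 = 9, A[0][1] + B[1][0] = 3 + 4 = 7, A[0][2] + B[2][0] = 10 + 2 = 12) = 7 (attained at k = 1)
  C[0][1] = min over k of (A[0][0] + B[0][1] = 3 + 4 = 7, A[0][1] + B[1][1] = 3 + 6 = 9, A[0][2] + B[2][1] = 10 + 2 = 12) = 7 (attained at k = 0)
  C[0][2] = min over k of (A[0][0] + B[0][2] = 3 + -2 = 1, A[0][1] + B[1][2] = 3 + 6 = 9, A[0][2] + B[2][2] = 10 + 9 = 19) = 1 (attained at k = 0)
  C[1][0] = min over k of (A[1][0] + B[0][0] = 2 + 6 = 8, A[1][1] + B[1][0] = 1 + 4 = 5, A[1][2] + B[2][0] = 2 + 2 = 4) = 4 (attained at k = 2)
  C[1][1] = min over k of (A[1][0] + B[0][1] = 2 + 4 = 6, A[1][1] + B[1][1] = 1 + 6 = 7, A[1][2] + B[2][1] = 2 + 2 = 4) = 4 (attained at k = 2)
  C[1][2] = min over k of (A[1][0] + B[0][2] = 2 + -2 = 0, A[1][1] + B[1][2] = 1 + 6 = 7, A[1][2] + B[2][2] = 2 + 9 = 11) = 0 (attained at k = 0)
  C[2][0] = min over k of (A[2][0] + B[0][0] = 1 + 6 = 7, A[2][1] + B[1][0] = -1 + 4 = 3, A[2][2] + B[2][0] = 9 + 2 = 11) = 3 (attained at k = 1)
  C[2][1] = min over k of (A[2][0] + B[0][1] = 1 + 4 = 5, A[2][1] + B[1][1] = -1 + 6 = 5, A[2][2] + B[2][1] = 9 + 2 = 11) = 5 (attained at k = 0)
  C[2][2] = min over k of (A[2][0] + B[0][2] = 1 + -2 = -1, A[2][1] + B[1][2] = -1 + 6 = 5, A[2][2] + B[2][2] = 9 + 9 = 18) = -1 (attained at k = 0)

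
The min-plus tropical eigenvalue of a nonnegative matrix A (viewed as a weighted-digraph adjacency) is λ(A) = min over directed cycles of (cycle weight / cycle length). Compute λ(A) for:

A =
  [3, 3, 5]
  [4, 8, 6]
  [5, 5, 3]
λ(A) = 3

Enumerate directed cycles and compute their means (weight / length). Sample:
  cycle 0 → 0: weight = 3, length = 1, mean = 3/1 ≈ 3.000
  cycle 1 → 1: weight = 8, length = 1, mean = 8/1 ≈ 8.000
  cycle 2 → 2: weight = 3, length = 1, mean = 3/1 ≈ 3.000
  cycle 0 → 1 → 0: weight = 7, length = 2, mean = 7/2 ≈ 3.500
  cycle 0 → 2 → 0: weight = 10, length = 2, mean = 10/2 ≈ 5.000
  cycle 1 → 0 → 1: weight = 7, length = 2, mean = 7/2 ≈ 3.500
Minimum mean = 3.000, attained e.g. along the cycle 0 → 0 with weight 3 and length 1. So λ(A) = 3/1 = 3.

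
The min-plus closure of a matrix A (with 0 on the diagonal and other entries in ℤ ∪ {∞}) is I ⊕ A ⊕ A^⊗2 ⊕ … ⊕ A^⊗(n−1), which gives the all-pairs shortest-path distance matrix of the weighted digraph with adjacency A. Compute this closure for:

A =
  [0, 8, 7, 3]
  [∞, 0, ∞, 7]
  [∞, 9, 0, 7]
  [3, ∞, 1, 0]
Closure =
  [0, 8, 4, 3]
  [10, 0, 8, 7]
  [10, 9, 0, 7]
  [3, 10, 1, 0]

This is the Floyd-Warshall all-pairs shortest-path computation. For each intermediate vertex k = 0, 1, …, 3, update dist[i][j] ← min(dist[i][j], dist[i][k] + dist[k][j]). The final matrix gives, for each (i, j), the minimum total weight of any directed path from i to j (possibly empty when i = j).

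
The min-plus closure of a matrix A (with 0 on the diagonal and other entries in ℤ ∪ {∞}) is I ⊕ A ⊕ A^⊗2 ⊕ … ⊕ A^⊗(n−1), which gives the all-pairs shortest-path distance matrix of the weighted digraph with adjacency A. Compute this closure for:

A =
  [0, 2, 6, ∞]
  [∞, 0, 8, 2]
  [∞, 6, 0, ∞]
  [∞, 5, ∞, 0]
Closure =
  [0, 2, 6, 4]
  [∞, 0, 8, 2]
  [∞, 6, 0, 8]
  [∞, 5, 13, 0]

This is the Floyd-Warshall all-pairs shortest-path computation. For each intermediate vertex k = 0, 1, …, 3, update dist[i][j] ← min(dist[i][j], dist[i][k] + dist[k][j]). The final matrix gives, for each (i, j), the minimum total weight of any directed path from i to j (possibly empty when i = j).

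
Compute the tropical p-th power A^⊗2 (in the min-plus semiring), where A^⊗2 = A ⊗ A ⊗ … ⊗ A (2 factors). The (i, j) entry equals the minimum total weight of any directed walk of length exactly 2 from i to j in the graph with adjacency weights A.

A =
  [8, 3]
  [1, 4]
A^⊗2 =
  [4, 7]
  [5, 4]

Each entry (A^⊗2)_ij equals the minimum over all length-2 walks i = v_0 → v_1 → … → v_2 = j of Σ_t A[v_t][v_{t+1}]. For example, for (i, j) = (0, 1) we minimise over 2 possible intermediate vertex sequences; the minimum is 7, attained along the walk 0 → 1 → 1.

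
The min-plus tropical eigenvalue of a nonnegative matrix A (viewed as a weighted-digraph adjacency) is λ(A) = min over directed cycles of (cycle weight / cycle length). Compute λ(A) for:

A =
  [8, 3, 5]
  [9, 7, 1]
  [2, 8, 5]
λ(A) = 2

Enumerate directed cycles and compute their means (weight / length). Sample:
  cycle 0 → 0: weight = 8, length = 1, mean = 8/1 ≈ 8.000
  cycle 1 → 1: weight = 7, length = 1, mean = 7/1 ≈ 7.000
  cycle 2 → 2: weight = 5, length = 1, mean = 5/1 ≈ 5.000
  cycle 0 → 1 → 0: weight = 12, length = 2, mean = 12/2 ≈ 6.000
  cycle 0 → 2 → 0: weight = 7, length = 2, mean = 7/2 ≈ 3.500
  cycle 1 → 0 → 1: weight = 12, length = 2, mean = 12/2 ≈ 6.000
Minimum mean = 2.000, attained e.g. along the cycle 0 → 1 → 2 → 0 with weight 6 and length 3. So λ(A) = 6/3 = 2.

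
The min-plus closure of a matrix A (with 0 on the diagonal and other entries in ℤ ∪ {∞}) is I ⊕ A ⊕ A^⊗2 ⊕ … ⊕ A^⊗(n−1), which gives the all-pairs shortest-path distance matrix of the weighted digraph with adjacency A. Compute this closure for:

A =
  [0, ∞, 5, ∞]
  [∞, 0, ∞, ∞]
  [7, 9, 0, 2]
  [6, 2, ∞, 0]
Closure =
  [0, 9, 5, 7]
  [∞, 0, ∞, ∞]
  [7, 4, 0, 2]
  [6, 2, 11, 0]

This is the Floyd-Warshall all-pairs shortest-path computation. For each intermediate vertex k = 0, 1, …, 3, update dist[i][j] ← min(dist[i][j], dist[i][k] + dist[k][j]). The final matrix gives, for each (i, j), the minimum total weight of any directed path from i to j (possibly empty when i = j).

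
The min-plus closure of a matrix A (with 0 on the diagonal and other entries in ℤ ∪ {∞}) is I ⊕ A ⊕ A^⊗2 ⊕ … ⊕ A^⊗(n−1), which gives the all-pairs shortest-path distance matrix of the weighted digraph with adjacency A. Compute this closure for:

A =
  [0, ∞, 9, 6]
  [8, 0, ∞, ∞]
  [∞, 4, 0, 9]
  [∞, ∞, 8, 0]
Closure =
  [0, 13, 9, 6]
  [8, 0, 17, 14]
  [12, 4, 0, 9]
  [20, 12, 8, 0]

This is the Floyd-Warshall all-pairs shortest-path computation. For each intermediate vertex k = 0, 1, …, 3, update dist[i][j] ← min(dist[i][j], dist[i][k] + dist[k][j]). The final matrix gives, for each (i, j), the minimum total weight of any directed path from i to j (possibly empty when i = j).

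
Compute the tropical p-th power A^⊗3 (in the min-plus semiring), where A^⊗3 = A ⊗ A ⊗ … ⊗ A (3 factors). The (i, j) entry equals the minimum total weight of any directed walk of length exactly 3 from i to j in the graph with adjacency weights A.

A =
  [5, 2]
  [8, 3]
A^⊗3 =
  [13, 8]
  [14, 9]

Each entry (A^⊗3)_ij equals the minimum over all length-3 walks i = v_0 → v_1 → … → v_3 = j of Σ_t A[v_t][v_{t+1}]. For example, for (i, j) = (0, 1) we minimise over 4 possible intermediate vertex sequences; the minimum is 8, attained along the walk 0 → 1 → 1 → 1.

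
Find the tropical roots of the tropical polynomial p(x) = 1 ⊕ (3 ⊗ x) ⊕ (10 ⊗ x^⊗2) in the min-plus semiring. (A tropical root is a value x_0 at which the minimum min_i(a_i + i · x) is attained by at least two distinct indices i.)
Roots: {-7, -2}

Each tropical root is a break point of the lower envelope of the lines y = a_i + i · x (there are 3 lines, with slopes 0, 1, ..., 2). Only the lines that attain the minimum somewhere contribute to roots; other lines are dominated. Here the surviving (envelope) indices are i = 2, i = 1, i = 0.
Intersections between consecutive envelope lines give the roots: for adjacent envelope indices i < j the intersection is x = (a_i − a_j) / (j − i). Reading off the sorted break points: {-7, -2}.
Verification: at each break x_0, at least two indices attain the minimum of min_i(a_i + i · x_0).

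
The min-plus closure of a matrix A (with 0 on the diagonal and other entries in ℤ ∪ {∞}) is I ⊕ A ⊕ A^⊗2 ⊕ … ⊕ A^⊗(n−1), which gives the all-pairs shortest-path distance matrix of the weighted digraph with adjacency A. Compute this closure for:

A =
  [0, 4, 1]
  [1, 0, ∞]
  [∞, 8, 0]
Closure =
  [0, 4, 1]
  [1, 0, 2]
  [9, 8, 0]

This is the Floyd-Warshall all-pairs shortest-path computation. For each intermediate vertex k = 0, 1, …, 2, update dist[i][j] ← min(dist[i][j], dist[i][k] + dist[k][j]). The final matrix gives, for each (i, j), the minimum total weight of any directed path from i to j (possibly empty when i = j).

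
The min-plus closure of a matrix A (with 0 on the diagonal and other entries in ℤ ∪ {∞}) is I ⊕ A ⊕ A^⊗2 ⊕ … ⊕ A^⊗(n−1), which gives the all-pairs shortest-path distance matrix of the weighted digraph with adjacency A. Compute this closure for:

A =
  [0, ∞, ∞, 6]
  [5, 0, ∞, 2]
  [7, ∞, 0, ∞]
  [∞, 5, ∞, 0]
Closure =
  [0, 11, ∞, 6]
  [5, 0, ∞, 2]
  [7, 18, 0, 13]
  [10, 5, ∞, 0]

This is the Floyd-Warshall all-pairs shortest-path computation. For each intermediate vertex k = 0, 1, …, 3, update dist[i][j] ← min(dist[i][j], dist[i][k] + dist[k][j]). The final matrix gives, for each (i, j), the minimum total weight of any directed path from i to j (possibly empty when i = j).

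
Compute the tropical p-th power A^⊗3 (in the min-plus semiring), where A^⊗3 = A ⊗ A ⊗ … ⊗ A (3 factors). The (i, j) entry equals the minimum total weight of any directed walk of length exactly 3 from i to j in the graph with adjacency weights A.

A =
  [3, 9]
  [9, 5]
A^⊗3 =
  [9, 15]
  [15, 15]

Each entry (A^⊗3)_ij equals the minimum over all length-3 walks i = v_0 → v_1 → … → v_3 = j of Σ_t A[v_t][v_{t+1}]. For example, for (i, j) = (0, 1) we minimise over 4 possible intermediate vertex sequences; the minimum is 15, attained along the walk 0 → 0 → 0 → 1.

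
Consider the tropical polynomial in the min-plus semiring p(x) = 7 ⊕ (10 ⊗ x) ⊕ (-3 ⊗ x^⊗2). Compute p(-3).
p(-3) = -9

A tropical monomial a ⊗ x^⊗i evaluates to a + i · x. Evaluating each term at x = -3:
  Term 0 contributes 7 + 0 · -3 = 7
  Term 1 contributes 10 + 1 · -3 = 7
  Term 2 contributes -3 + 2 · -3 = -9
p(-3) = ⊕ of these = min[7, 7, -9] = -9.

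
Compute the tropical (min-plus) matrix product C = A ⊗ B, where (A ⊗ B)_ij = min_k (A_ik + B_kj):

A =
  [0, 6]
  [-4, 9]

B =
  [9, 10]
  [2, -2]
A ⊗ B =
  [8, 4]
  [5, 6]

Apply the min-plus product entry-by-entry:
  C[0][0] = min over k of (A[0][0] + B[0][0] = 0 + 9 = 9, A[0][1] + B[1][0] = 6 + 2 = 8) = 8 (attained at k = 1)
  C[0][1] = min over k of (A[0][0] + B[0][1] = 0 + 10 = 10, A[0][1] + B[1][1] = 6 + -2 = 4) = 4 (attained at k = 1)
  C[1][0] = min over k of (A[1][0] + B[0][0] = -4 + 9 = 5, A[1][1] + B[1][0] = 9 + 2 = 11) = 5 (attained at k = 0)
  C[1][1] = min over k of (A[1][0] + B[0][1] = -4 + 10 = 6, A[1][1] + B[1][1] = 9 + -2 = 7) = 6 (attained at k = 0)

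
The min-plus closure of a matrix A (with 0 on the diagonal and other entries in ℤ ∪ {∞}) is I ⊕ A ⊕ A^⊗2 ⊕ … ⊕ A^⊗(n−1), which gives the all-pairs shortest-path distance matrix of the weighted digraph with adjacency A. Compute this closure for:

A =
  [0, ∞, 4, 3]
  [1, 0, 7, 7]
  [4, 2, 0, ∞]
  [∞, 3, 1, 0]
Closure =
  [0, 6, 4, 3]
  [1, 0, 5, 4]
  [3, 2, 0, 6]
  [4, 3, 1, 0]

This is the Floyd-Warshall all-pairs shortest-path computation. For each intermediate vertex k = 0, 1, …, 3, update dist[i][j] ← min(dist[i][j], dist[i][k] + dist[k][j]). The final matrix gives, for each (i, j), the minimum total weight of any directed path from i to j (possibly empty when i = j).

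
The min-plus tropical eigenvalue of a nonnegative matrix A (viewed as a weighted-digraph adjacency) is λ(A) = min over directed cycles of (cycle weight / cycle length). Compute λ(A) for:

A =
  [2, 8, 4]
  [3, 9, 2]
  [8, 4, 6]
λ(A) = 2

Enumerate directed cycles and compute their means (weight / length). Sample:
  cycle 0 → 0: weight = 2, length = 1, mean = 2/1 ≈ 2.000
  cycle 1 → 1: weight = 9, length = 1, mean = 9/1 ≈ 9.000
  cycle 2 → 2: weight = 6, length = 1, mean = 6/1 ≈ 6.000
  cycle 0 → 1 → 0: weight = 11, length = 2, mean = 11/2 ≈ 5.500
  cycle 0 → 2 → 0: weight = 12, length = 2, mean = 12/2 ≈ 6.000
  cycle 1 → 0 → 1: weight = 11, length = 2, mean = 11/2 ≈ 5.500
Minimum mean = 2.000, attained e.g. along the cycle 0 → 0 with weight 2 and length 1. So λ(A) = 2/1 = 2.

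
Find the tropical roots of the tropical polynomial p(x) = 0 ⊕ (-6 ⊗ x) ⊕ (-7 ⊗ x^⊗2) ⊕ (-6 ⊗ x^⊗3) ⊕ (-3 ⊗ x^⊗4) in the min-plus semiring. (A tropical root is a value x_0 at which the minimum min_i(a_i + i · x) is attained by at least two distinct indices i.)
Roots: {-3, -1, 1, 6}

Each tropical root is a break point of the lower envelope of the lines y = a_i + i · x (there are 5 lines, with slopes 0, 1, ..., 4). Only the lines that attain the minimum somewhere contribute to roots; other lines are dominated. Here the surviving (envelope) indices are i = 4, i = 3, i = 2, i = 1, i = 0.
Intersections between consecutive envelope lines give the roots: for adjacent envelope indices i < j the intersection is x = (a_i − a_j) / (j − i). Reading off the sorted break points: {-3, -1, 1, 6}.
Verification: at each break x_0, at least two indices attain the minimum of min_i(a_i + i · x_0).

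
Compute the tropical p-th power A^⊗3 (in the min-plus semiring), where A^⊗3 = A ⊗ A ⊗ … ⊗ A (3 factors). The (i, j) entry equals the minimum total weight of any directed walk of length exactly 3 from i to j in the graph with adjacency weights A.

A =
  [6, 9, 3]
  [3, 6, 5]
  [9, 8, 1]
A^⊗3 =
  [13, 12, 5]
  [15, 14, 7]
  [11, 10, 3]

Each entry (A^⊗3)_ij equals the minimum over all length-3 walks i = v_0 → v_1 → … → v_3 = j of Σ_t A[v_t][v_{t+1}]. For example, for (i, j) = (0, 2) we minimise over 9 possible intermediate vertex sequences; the minimum is 5, attained along the walk 0 → 2 → 2 → 2.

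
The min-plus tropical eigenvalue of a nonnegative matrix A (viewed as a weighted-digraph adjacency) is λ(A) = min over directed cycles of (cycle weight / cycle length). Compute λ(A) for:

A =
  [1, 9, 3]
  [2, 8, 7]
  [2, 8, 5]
λ(A) = 1

Enumerate directed cycles and compute their means (weight / length). Sample:
  cycle 0 → 0: weight = 1, length = 1, mean = 1/1 ≈ 1.000
  cycle 1 → 1: weight = 8, length = 1, mean = 8/1 ≈ 8.000
  cycle 2 → 2: weight = 5, length = 1, mean = 5/1 ≈ 5.000
  cycle 0 → 1 → 0: weight = 11, length = 2, mean = 11/2 ≈ 5.500
  cycle 0 → 2 → 0: weight = 5, length = 2, mean = 5/2 ≈ 2.500
  cycle 1 → 0 → 1: weight = 11, length = 2, mean = 11/2 ≈ 5.500
Minimum mean = 1.000, attained e.g. along the cycle 0 → 0 with weight 1 and length 1. So λ(A) = 1/1 = 1.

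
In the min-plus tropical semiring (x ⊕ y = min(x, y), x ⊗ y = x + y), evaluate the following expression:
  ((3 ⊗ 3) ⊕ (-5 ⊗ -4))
((3 ⊗ 3) ⊕ (-5 ⊗ -4)) = -9

Expand innermost to outermost. Recall ⊕ takes the minimum of its arguments and ⊗ takes their sum. Working out the expression ((3 ⊗ 3) ⊕ (-5 ⊗ -4)) gives -9.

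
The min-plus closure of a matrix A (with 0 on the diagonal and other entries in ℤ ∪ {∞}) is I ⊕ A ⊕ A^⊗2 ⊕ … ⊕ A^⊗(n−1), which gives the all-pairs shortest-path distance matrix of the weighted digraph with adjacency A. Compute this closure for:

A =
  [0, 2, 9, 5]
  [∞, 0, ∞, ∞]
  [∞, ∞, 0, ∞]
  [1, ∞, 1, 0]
Closure =
  [0, 2, 6, 5]
  [∞, 0, ∞, ∞]
  [∞, ∞, 0, ∞]
  [1, 3, 1, 0]

This is the Floyd-Warshall all-pairs shortest-path computation. For each intermediate vertex k = 0, 1, …, 3, update dist[i][j] ← min(dist[i][j], dist[i][k] + dist[k][j]). The final matrix gives, for each (i, j), the minimum total weight of any directed path from i to j (possibly empty when i = j).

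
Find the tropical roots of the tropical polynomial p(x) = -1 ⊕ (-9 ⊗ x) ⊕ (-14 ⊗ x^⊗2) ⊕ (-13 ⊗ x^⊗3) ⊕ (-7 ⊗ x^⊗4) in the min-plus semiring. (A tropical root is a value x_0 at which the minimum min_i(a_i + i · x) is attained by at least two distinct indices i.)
Roots: {-6, -1, 5, 8}

Each tropical root is a break point of the lower envelope of the lines y = a_i + i · x (there are 5 lines, with slopes 0, 1, ..., 4). Only the lines that attain the minimum somewhere contribute to roots; other lines are dominated. Here the surviving (envelope) indices are i = 4, i = 3, i = 2, i = 1, i = 0.
Intersections between consecutive envelope lines give the roots: for adjacent envelope indices i < j the intersection is x = (a_i − a_j) / (j − i). Reading off the sorted break points: {-6, -1, 5, 8}.
Verification: at each break x_0, at least two indices attain the minimum of min_i(a_i + i · x_0).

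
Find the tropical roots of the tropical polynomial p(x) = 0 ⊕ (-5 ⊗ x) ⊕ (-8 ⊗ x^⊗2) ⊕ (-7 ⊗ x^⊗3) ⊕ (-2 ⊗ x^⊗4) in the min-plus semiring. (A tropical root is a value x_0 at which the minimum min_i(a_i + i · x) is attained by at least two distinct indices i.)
Roots: {-5, -1, 3, 5}

Each tropical root is a break point of the lower envelope of the lines y = a_i + i · x (there are 5 lines, with slopes 0, 1, ..., 4). Only the lines that attain the minimum somewhere contribute to roots; other lines are dominated. Here the surviving (envelope) indices are i = 4, i = 3, i = 2, i = 1, i = 0.
Intersections between consecutive envelope lines give the roots: for adjacent envelope indices i < j the intersection is x = (a_i − a_j) / (j − i). Reading off the sorted break points: {-5, -1, 3, 5}.
Verification: at each break x_0, at least two indices attain the minimum of min_i(a_i + i · x_0).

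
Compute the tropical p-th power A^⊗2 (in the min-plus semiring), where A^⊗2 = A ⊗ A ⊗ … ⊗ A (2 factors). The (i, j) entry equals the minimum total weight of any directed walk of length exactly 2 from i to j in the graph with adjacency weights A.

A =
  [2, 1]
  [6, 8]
A^⊗2 =
  [4, 3]
  [8, 7]

Each entry (A^⊗2)_ij equals the minimum over all length-2 walks i = v_0 → v_1 → … → v_2 = j of Σ_t A[v_t][v_{t+1}]. For example, for (i, j) = (0, 1) we minimise over 2 possible intermediate vertex sequences; the minimum is 3, attained along the walk 0 → 0 → 1.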